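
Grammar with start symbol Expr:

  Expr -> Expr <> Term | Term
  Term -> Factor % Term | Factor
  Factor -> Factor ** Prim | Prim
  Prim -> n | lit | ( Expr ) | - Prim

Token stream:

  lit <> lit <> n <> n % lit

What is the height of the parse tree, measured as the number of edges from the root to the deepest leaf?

[Expr [Expr [Expr [Expr [Term [Factor [Prim lit]]]] <> [Term [Factor [Prim lit]]]] <> [Term [Factor [Prim n]]]] <> [Term [Factor [Prim n]] % [Term [Factor [Prim lit]]]]]

7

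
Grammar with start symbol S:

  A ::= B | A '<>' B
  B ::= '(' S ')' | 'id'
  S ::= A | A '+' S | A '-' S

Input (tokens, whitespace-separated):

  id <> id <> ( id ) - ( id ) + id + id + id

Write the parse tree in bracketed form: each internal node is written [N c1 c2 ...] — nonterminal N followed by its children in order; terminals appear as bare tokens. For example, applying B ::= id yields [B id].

[S [A [A [A [B id]] <> [B id]] <> [B ( [S [A [B id]]] )]] - [S [A [B ( [S [A [B id]]] )]] + [S [A [B id]] + [S [A [B id]] + [S [A [B id]]]]]]]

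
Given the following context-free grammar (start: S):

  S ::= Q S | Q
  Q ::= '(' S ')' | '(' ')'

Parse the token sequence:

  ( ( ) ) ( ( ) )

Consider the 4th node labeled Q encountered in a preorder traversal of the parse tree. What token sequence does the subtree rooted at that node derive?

( )

[S [Q ( [S [Q ( )]] )] [S [Q ( [S [Q ( )]] )]]]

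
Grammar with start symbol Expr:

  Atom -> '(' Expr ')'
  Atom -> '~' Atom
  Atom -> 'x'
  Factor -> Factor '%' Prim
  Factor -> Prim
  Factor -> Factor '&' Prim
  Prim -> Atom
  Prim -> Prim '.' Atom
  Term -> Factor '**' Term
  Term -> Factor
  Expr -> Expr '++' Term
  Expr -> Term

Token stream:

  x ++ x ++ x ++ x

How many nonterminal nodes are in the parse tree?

[Expr [Expr [Expr [Expr [Term [Factor [Prim [Atom x]]]]] ++ [Term [Factor [Prim [Atom x]]]]] ++ [Term [Factor [Prim [Atom x]]]]] ++ [Term [Factor [Prim [Atom x]]]]]

20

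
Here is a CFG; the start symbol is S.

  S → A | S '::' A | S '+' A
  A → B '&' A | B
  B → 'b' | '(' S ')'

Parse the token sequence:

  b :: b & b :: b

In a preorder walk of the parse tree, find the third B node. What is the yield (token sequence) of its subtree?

[S [S [S [A [B b]]] :: [A [B b] & [A [B b]]]] :: [A [B b]]]

b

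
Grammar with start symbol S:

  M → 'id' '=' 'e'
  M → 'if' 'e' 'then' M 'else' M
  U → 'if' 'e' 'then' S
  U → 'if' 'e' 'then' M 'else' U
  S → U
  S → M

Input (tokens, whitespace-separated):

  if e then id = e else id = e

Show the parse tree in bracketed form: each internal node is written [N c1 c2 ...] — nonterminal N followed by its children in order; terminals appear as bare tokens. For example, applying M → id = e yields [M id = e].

[S [M if e then [M id = e] else [M id = e]]]

S
M
if e then M else M
if e then id = e else M
if e then id = e else id = e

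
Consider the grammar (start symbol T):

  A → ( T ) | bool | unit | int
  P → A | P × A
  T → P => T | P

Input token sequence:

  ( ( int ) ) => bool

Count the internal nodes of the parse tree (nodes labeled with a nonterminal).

12

[T [P [A ( [T [P [A ( [T [P [A int]]] )]]] )]] => [T [P [A bool]]]]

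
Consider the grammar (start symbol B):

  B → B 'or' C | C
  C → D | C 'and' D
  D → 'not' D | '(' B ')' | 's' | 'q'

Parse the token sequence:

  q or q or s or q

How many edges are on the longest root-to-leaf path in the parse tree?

6

[B [B [B [B [C [D q]]] or [C [D q]]] or [C [D s]]] or [C [D q]]]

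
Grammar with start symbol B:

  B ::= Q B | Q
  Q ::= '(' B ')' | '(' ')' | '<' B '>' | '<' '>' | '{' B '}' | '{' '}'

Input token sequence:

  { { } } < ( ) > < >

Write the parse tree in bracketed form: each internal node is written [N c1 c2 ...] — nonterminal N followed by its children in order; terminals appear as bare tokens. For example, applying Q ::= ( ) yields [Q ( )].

[B [Q { [B [Q { }]] }] [B [Q < [B [Q ( )]] >] [B [Q < >]]]]

B
Q B
{ B } B
{ Q } B
{ { } } B
{ { } } Q B
{ { } } < B > B
{ { } } < Q > B
{ { } } < ( ) > B
{ { } } < ( ) > Q
{ { } } < ( ) > < >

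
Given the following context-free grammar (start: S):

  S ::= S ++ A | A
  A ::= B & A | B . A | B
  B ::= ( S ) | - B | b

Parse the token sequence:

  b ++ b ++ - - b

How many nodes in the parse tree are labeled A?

3

[S [S [S [A [B b]]] ++ [A [B b]]] ++ [A [B - [B - [B b]]]]]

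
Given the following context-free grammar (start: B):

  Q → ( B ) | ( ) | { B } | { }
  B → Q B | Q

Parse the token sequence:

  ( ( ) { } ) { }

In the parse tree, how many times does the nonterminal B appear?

4

[B [Q ( [B [Q ( )] [B [Q { }]]] )] [B [Q { }]]]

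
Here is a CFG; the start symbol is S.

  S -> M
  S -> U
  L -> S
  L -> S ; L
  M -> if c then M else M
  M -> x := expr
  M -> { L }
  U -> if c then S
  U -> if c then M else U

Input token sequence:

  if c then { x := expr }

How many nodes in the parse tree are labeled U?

1

[S [U if c then [S [M { [L [S [M x := expr]]] }]]]]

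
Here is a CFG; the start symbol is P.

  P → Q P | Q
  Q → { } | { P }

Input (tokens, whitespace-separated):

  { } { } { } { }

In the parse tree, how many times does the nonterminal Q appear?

[P [Q { }] [P [Q { }] [P [Q { }] [P [Q { }]]]]]

4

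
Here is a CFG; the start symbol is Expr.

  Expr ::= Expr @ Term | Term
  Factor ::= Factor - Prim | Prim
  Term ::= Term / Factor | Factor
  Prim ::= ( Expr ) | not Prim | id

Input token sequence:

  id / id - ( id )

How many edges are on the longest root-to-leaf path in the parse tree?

8

[Expr [Term [Term [Factor [Prim id]]] / [Factor [Factor [Prim id]] - [Prim ( [Expr [Term [Factor [Prim id]]]] )]]]]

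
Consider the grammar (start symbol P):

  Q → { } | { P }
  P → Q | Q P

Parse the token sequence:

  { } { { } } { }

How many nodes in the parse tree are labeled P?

[P [Q { }] [P [Q { [P [Q { }]] }] [P [Q { }]]]]

4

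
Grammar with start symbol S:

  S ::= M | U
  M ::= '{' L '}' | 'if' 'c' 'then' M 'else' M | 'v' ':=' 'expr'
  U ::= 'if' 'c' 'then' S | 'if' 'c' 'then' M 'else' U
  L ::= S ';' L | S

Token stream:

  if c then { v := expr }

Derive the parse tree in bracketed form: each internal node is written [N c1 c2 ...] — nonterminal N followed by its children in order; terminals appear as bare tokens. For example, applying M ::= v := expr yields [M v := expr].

S
U
if c then S
if c then M
if c then { L }
if c then { S }
if c then { M }
if c then { v := expr }

[S [U if c then [S [M { [L [S [M v := expr]]] }]]]]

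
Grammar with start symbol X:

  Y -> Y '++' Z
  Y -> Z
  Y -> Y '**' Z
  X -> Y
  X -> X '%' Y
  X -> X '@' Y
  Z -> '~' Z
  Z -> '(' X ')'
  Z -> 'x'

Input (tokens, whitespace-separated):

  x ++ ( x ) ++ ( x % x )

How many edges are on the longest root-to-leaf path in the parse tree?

[X [Y [Y [Y [Z x]] ++ [Z ( [X [Y [Z x]]] )]] ++ [Z ( [X [X [Y [Z x]]] % [Y [Z x]]] )]]]

7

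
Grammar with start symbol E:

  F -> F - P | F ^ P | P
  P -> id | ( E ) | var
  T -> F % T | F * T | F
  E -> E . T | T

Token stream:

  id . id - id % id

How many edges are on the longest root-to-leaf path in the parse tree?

5

[E [E [T [F [P id]]]] . [T [F [F [P id]] - [P id]] % [T [F [P id]]]]]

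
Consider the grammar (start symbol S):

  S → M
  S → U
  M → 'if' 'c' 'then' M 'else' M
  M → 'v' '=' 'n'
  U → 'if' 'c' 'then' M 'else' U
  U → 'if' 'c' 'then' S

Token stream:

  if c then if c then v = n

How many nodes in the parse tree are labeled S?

3

[S [U if c then [S [U if c then [S [M v = n]]]]]]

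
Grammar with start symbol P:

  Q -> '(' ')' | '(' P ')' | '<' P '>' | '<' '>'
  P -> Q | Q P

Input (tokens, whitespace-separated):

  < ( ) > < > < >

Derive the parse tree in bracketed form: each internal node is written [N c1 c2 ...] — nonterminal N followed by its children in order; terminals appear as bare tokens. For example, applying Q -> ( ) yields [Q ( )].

P
Q P
< P > P
< Q > P
< ( ) > P
< ( ) > Q P
< ( ) > < > P
< ( ) > < > Q
< ( ) > < > < >

[P [Q < [P [Q ( )]] >] [P [Q < >] [P [Q < >]]]]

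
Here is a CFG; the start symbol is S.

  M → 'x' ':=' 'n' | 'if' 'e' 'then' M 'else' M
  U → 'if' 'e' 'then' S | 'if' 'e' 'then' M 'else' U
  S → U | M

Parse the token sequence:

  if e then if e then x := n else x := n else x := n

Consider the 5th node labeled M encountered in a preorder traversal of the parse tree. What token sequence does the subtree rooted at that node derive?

[S [M if e then [M if e then [M x := n] else [M x := n]] else [M x := n]]]

x := n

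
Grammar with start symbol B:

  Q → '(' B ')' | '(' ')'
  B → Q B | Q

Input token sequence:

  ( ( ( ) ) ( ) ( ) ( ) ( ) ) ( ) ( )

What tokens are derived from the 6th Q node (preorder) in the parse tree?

[B [Q ( [B [Q ( [B [Q ( )]] )] [B [Q ( )] [B [Q ( )] [B [Q ( )] [B [Q ( )]]]]]] )] [B [Q ( )] [B [Q ( )]]]]

( )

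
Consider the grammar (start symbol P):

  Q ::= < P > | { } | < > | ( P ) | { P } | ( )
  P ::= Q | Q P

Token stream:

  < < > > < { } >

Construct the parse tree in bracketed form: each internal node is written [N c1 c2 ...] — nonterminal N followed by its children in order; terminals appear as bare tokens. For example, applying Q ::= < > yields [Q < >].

P
Q P
< P > P
< Q > P
< < > > P
< < > > Q
< < > > < P >
< < > > < Q >
< < > > < { } >

[P [Q < [P [Q < >]] >] [P [Q < [P [Q { }]] >]]]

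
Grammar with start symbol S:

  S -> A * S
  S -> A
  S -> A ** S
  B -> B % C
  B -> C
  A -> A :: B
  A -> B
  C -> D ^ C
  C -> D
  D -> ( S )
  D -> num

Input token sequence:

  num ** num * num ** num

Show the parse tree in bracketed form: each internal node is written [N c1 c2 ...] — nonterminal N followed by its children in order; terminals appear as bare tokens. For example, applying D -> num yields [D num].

S
A ** S
B ** S
C ** S
D ** S
num ** S
num ** A * S
num ** B * S
num ** C * S
num ** D * S
num ** num * S
num ** num * A ** S
num ** num * B ** S
num ** num * C ** S
num ** num * D ** S
num ** num * num ** S
num ** num * num ** A
num ** num * num ** B
num ** num * num ** C
num ** num * num ** D
num ** num * num ** num

[S [A [B [C [D num]]]] ** [S [A [B [C [D num]]]] * [S [A [B [C [D num]]]] ** [S [A [B [C [D num]]]]]]]]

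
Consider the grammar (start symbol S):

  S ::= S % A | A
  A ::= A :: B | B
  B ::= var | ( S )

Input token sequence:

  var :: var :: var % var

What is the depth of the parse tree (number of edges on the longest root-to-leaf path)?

[S [S [A [A [A [B var]] :: [B var]] :: [B var]]] % [A [B var]]]

6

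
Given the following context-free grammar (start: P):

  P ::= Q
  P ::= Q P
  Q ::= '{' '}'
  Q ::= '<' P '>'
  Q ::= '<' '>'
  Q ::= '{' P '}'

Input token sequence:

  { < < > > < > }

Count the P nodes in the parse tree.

[P [Q { [P [Q < [P [Q < >]] >] [P [Q < >]]] }]]

4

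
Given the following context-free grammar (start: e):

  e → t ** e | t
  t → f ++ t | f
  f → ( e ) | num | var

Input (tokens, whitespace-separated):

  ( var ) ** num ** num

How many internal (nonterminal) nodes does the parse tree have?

[e [t [f ( [e [t [f var]]] )]] ** [e [t [f num]] ** [e [t [f num]]]]]

12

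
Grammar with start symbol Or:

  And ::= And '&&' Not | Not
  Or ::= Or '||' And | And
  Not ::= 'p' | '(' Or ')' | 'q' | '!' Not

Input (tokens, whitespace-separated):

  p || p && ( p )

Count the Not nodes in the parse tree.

[Or [Or [And [Not p]]] || [And [And [Not p]] && [Not ( [Or [And [Not p]]] )]]]

4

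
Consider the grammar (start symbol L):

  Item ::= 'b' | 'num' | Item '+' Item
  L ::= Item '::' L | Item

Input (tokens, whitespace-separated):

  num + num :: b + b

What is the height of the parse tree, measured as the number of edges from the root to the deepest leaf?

4

[L [Item [Item num] + [Item num]] :: [L [Item [Item b] + [Item b]]]]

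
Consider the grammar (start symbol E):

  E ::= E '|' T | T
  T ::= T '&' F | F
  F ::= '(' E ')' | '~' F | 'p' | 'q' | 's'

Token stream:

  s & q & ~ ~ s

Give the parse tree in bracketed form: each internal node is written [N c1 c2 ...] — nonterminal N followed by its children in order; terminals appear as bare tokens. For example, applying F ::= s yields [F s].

[E [T [T [T [F s]] & [F q]] & [F ~ [F ~ [F s]]]]]

E
T
T & F
T & F & F
F & F & F
s & F & F
s & q & F
s & q & ~ F
s & q & ~ ~ F
s & q & ~ ~ s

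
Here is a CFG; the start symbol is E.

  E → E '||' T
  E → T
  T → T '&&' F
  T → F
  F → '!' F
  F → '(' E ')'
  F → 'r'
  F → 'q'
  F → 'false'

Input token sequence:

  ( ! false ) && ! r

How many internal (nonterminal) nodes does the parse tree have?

[E [T [T [F ( [E [T [F ! [F false]]]] )]] && [F ! [F r]]]]

10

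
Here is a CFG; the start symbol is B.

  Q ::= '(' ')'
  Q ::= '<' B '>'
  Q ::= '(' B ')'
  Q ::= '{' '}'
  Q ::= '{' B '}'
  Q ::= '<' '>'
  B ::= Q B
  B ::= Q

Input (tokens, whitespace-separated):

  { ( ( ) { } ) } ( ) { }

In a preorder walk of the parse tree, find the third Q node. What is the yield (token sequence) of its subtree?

( )

[B [Q { [B [Q ( [B [Q ( )] [B [Q { }]]] )]] }] [B [Q ( )] [B [Q { }]]]]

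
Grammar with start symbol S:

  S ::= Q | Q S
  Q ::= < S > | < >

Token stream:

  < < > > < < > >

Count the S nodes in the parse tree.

[S [Q < [S [Q < >]] >] [S [Q < [S [Q < >]] >]]]

4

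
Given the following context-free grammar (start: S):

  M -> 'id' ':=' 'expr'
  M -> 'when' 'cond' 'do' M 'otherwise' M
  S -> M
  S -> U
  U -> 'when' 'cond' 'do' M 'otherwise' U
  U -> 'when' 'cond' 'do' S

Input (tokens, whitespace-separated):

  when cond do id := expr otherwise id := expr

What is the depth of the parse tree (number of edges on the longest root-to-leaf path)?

[S [M when cond do [M id := expr] otherwise [M id := expr]]]

3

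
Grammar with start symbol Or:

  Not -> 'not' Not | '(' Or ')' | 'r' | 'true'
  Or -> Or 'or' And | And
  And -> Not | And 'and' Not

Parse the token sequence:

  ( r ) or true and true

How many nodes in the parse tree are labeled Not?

4

[Or [Or [And [Not ( [Or [And [Not r]]] )]]] or [And [And [Not true]] and [Not true]]]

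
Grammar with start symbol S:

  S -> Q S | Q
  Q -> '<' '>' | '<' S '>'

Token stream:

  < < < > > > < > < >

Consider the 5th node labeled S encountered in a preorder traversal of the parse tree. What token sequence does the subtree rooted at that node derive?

[S [Q < [S [Q < [S [Q < >]] >]] >] [S [Q < >] [S [Q < >]]]]

< >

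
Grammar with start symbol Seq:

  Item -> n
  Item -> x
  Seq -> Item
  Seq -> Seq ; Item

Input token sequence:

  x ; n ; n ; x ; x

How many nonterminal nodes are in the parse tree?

10

[Seq [Seq [Seq [Seq [Seq [Item x]] ; [Item n]] ; [Item n]] ; [Item x]] ; [Item x]]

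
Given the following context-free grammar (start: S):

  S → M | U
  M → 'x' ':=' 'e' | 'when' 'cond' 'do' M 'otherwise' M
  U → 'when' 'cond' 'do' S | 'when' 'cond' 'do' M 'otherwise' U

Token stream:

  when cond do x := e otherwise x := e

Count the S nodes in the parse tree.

1

[S [M when cond do [M x := e] otherwise [M x := e]]]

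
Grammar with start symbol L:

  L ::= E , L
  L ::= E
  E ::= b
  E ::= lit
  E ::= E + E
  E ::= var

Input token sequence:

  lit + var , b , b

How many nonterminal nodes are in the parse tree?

[L [E [E lit] + [E var]] , [L [E b] , [L [E b]]]]

8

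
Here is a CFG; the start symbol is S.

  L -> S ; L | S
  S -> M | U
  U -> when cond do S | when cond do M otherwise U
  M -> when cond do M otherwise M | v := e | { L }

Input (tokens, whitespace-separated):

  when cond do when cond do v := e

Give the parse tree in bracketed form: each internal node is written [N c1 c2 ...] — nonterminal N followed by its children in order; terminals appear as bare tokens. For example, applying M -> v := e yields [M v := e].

S
U
when cond do S
when cond do U
when cond do when cond do S
when cond do when cond do M
when cond do when cond do v := e

[S [U when cond do [S [U when cond do [S [M v := e]]]]]]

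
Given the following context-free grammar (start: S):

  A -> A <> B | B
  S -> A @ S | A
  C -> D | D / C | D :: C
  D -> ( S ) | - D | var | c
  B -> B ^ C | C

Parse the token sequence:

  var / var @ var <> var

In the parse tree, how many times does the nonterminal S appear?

2

[S [A [B [C [D var] / [C [D var]]]]] @ [S [A [A [B [C [D var]]]] <> [B [C [D var]]]]]]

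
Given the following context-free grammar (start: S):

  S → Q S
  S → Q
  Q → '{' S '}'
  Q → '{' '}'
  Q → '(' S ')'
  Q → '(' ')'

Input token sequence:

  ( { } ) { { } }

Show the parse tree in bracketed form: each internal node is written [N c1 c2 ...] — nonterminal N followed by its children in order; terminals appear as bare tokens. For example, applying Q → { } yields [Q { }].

[S [Q ( [S [Q { }]] )] [S [Q { [S [Q { }]] }]]]

S
Q S
( S ) S
( Q ) S
( { } ) S
( { } ) Q
( { } ) { S }
( { } ) { Q }
( { } ) { { } }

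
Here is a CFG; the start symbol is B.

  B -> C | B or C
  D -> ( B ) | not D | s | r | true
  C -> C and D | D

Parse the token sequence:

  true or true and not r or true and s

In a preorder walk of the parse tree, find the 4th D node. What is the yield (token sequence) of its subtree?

[B [B [B [C [D true]]] or [C [C [D true]] and [D not [D r]]]] or [C [C [D true]] and [D s]]]

r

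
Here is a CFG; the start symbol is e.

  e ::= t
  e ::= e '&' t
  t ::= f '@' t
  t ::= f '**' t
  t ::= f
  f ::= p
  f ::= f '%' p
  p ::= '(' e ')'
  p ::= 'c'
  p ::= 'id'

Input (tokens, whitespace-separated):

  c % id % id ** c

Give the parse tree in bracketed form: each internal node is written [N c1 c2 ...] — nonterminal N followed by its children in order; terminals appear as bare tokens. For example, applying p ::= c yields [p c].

e
t
f ** t
f % p ** t
f % p % p ** t
p % p % p ** t
c % p % p ** t
c % id % p ** t
c % id % id ** t
c % id % id ** f
c % id % id ** p
c % id % id ** c

[e [t [f [f [f [p c]] % [p id]] % [p id]] ** [t [f [p c]]]]]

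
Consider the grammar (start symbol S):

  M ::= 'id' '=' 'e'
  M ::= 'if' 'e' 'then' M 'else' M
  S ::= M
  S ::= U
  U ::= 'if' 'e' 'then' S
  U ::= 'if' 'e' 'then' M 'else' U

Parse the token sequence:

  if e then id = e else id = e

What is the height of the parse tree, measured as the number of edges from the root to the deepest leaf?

[S [M if e then [M id = e] else [M id = e]]]

3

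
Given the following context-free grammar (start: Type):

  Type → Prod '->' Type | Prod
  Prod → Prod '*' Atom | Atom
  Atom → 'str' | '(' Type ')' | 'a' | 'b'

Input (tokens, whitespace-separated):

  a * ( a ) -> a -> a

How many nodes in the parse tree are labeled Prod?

5

[Type [Prod [Prod [Atom a]] * [Atom ( [Type [Prod [Atom a]]] )]] -> [Type [Prod [Atom a]] -> [Type [Prod [Atom a]]]]]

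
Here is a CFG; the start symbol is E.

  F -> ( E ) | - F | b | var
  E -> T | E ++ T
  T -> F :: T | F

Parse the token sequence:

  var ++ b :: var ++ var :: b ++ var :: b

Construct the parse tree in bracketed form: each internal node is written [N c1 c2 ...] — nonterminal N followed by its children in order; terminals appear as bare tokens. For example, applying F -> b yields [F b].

[E [E [E [E [T [F var]]] ++ [T [F b] :: [T [F var]]]] ++ [T [F var] :: [T [F b]]]] ++ [T [F var] :: [T [F b]]]]

E
E ++ T
E ++ T ++ T
E ++ T ++ T ++ T
T ++ T ++ T ++ T
F ++ T ++ T ++ T
var ++ T ++ T ++ T
var ++ F :: T ++ T ++ T
var ++ b :: T ++ T ++ T
var ++ b :: F ++ T ++ T
var ++ b :: var ++ T ++ T
var ++ b :: var ++ F :: T ++ T
var ++ b :: var ++ var :: T ++ T
var ++ b :: var ++ var :: F ++ T
var ++ b :: var ++ var :: b ++ T
var ++ b :: var ++ var :: b ++ F :: T
var ++ b :: var ++ var :: b ++ var :: T
var ++ b :: var ++ var :: b ++ var :: F
var ++ b :: var ++ var :: b ++ var :: b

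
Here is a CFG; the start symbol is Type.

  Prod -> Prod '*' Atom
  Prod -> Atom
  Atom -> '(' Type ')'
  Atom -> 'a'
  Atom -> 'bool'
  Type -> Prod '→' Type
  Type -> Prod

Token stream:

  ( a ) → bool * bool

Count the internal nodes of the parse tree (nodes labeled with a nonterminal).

11

[Type [Prod [Atom ( [Type [Prod [Atom a]]] )]] → [Type [Prod [Prod [Atom bool]] * [Atom bool]]]]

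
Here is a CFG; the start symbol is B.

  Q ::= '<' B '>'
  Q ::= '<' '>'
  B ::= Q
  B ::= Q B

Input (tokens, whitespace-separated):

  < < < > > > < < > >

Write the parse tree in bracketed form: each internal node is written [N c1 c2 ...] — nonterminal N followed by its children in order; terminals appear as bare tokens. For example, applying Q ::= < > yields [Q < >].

B
Q B
< B > B
< Q > B
< < B > > B
< < Q > > B
< < < > > > B
< < < > > > Q
< < < > > > < B >
< < < > > > < Q >
< < < > > > < < > >

[B [Q < [B [Q < [B [Q < >]] >]] >] [B [Q < [B [Q < >]] >]]]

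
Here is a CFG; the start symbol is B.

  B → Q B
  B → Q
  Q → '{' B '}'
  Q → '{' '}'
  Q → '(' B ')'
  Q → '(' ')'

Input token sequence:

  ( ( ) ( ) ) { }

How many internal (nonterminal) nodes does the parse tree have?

8

[B [Q ( [B [Q ( )] [B [Q ( )]]] )] [B [Q { }]]]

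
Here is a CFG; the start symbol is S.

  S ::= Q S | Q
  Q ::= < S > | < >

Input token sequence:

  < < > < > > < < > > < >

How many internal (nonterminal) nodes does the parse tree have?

12

[S [Q < [S [Q < >] [S [Q < >]]] >] [S [Q < [S [Q < >]] >] [S [Q < >]]]]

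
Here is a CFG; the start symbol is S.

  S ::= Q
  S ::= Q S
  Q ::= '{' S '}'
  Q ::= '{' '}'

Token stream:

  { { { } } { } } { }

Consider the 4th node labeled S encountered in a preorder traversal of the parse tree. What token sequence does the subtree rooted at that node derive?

[S [Q { [S [Q { [S [Q { }]] }] [S [Q { }]]] }] [S [Q { }]]]

{ }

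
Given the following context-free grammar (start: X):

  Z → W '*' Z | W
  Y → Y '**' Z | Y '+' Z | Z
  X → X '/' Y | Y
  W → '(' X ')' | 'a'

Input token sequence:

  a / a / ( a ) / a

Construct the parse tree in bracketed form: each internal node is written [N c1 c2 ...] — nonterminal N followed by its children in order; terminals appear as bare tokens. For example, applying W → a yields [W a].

X
X / Y
X / Y / Y
X / Y / Y / Y
Y / Y / Y / Y
Z / Y / Y / Y
W / Y / Y / Y
a / Y / Y / Y
a / Z / Y / Y
a / W / Y / Y
a / a / Y / Y
a / a / Z / Y
a / a / W / Y
a / a / ( X ) / Y
a / a / ( Y ) / Y
a / a / ( Z ) / Y
a / a / ( W ) / Y
a / a / ( a ) / Y
a / a / ( a ) / Z
a / a / ( a ) / W
a / a / ( a ) / a

[X [X [X [X [Y [Z [W a]]]] / [Y [Z [W a]]]] / [Y [Z [W ( [X [Y [Z [W a]]]] )]]]] / [Y [Z [W a]]]]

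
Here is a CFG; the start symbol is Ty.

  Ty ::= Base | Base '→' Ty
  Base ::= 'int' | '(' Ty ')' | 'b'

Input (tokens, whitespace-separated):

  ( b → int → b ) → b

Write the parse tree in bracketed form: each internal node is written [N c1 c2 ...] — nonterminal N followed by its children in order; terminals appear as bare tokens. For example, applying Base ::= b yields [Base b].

Ty
Base → Ty
( Ty ) → Ty
( Base → Ty ) → Ty
( b → Ty ) → Ty
( b → Base → Ty ) → Ty
( b → int → Ty ) → Ty
( b → int → Base ) → Ty
( b → int → b ) → Ty
( b → int → b ) → Base
( b → int → b ) → b

[Ty [Base ( [Ty [Base b] → [Ty [Base int] → [Ty [Base b]]]] )] → [Ty [Base b]]]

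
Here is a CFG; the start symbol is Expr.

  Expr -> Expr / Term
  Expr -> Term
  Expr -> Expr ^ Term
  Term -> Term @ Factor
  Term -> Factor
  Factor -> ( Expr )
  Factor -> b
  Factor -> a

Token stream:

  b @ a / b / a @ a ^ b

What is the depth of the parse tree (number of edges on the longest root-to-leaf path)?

7

[Expr [Expr [Expr [Expr [Term [Term [Factor b]] @ [Factor a]]] / [Term [Factor b]]] / [Term [Term [Factor a]] @ [Factor a]]] ^ [Term [Factor b]]]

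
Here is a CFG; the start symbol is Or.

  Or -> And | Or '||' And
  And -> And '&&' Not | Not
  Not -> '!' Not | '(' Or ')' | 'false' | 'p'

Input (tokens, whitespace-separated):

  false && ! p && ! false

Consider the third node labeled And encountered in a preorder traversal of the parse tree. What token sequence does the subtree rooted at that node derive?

false

[Or [And [And [And [Not false]] && [Not ! [Not p]]] && [Not ! [Not false]]]]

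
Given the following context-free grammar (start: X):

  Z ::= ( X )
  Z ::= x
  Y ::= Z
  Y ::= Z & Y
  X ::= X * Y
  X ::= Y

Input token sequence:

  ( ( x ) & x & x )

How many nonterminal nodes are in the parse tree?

13

[X [Y [Z ( [X [Y [Z ( [X [Y [Z x]]] )] & [Y [Z x] & [Y [Z x]]]]] )]]]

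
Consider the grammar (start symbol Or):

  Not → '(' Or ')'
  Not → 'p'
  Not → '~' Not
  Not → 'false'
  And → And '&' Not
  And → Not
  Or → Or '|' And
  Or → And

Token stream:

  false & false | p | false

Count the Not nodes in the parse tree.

4

[Or [Or [Or [And [And [Not false]] & [Not false]]] | [And [Not p]]] | [And [Not false]]]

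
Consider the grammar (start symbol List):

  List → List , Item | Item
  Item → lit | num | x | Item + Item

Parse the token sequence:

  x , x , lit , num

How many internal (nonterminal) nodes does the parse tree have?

[List [List [List [List [Item x]] , [Item x]] , [Item lit]] , [Item num]]

8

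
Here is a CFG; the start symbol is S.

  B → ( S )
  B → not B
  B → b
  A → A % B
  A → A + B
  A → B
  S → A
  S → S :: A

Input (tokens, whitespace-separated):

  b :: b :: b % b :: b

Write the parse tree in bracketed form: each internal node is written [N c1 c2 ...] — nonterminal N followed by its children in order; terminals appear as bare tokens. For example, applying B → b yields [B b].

[S [S [S [S [A [B b]]] :: [A [B b]]] :: [A [A [B b]] % [B b]]] :: [A [B b]]]

S
S :: A
S :: A :: A
S :: A :: A :: A
A :: A :: A :: A
B :: A :: A :: A
b :: A :: A :: A
b :: B :: A :: A
b :: b :: A :: A
b :: b :: A % B :: A
b :: b :: B % B :: A
b :: b :: b % B :: A
b :: b :: b % b :: A
b :: b :: b % b :: B
b :: b :: b % b :: b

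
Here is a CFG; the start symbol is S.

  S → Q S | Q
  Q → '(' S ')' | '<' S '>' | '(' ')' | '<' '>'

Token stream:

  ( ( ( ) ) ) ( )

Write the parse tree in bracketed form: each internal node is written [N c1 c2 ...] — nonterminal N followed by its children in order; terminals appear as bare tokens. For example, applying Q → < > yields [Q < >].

[S [Q ( [S [Q ( [S [Q ( )]] )]] )] [S [Q ( )]]]

S
Q S
( S ) S
( Q ) S
( ( S ) ) S
( ( Q ) ) S
( ( ( ) ) ) S
( ( ( ) ) ) Q
( ( ( ) ) ) ( )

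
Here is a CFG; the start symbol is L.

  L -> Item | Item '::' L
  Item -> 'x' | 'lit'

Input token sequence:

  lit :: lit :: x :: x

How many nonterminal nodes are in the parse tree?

[L [Item lit] :: [L [Item lit] :: [L [Item x] :: [L [Item x]]]]]

8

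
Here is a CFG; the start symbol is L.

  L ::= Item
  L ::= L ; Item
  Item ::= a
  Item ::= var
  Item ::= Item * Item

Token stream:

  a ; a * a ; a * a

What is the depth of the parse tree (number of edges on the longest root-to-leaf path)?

[L [L [L [Item a]] ; [Item [Item a] * [Item a]]] ; [Item [Item a] * [Item a]]]

4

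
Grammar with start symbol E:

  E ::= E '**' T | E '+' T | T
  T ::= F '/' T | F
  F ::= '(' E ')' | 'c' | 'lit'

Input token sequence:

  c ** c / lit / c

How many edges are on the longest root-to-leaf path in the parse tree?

5

[E [E [T [F c]]] ** [T [F c] / [T [F lit] / [T [F c]]]]]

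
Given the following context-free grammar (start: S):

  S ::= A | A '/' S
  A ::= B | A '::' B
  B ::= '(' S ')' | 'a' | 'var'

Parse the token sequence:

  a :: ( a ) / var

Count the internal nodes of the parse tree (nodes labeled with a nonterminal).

[S [A [A [B a]] :: [B ( [S [A [B a]]] )]] / [S [A [B var]]]]

11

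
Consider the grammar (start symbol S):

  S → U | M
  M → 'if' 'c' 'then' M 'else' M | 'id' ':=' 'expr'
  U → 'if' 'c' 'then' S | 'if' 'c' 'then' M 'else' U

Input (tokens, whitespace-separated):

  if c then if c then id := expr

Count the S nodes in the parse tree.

[S [U if c then [S [U if c then [S [M id := expr]]]]]]

3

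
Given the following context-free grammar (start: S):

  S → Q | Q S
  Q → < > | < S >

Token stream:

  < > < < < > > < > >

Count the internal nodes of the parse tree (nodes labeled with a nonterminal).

[S [Q < >] [S [Q < [S [Q < [S [Q < >]] >] [S [Q < >]]] >]]]

10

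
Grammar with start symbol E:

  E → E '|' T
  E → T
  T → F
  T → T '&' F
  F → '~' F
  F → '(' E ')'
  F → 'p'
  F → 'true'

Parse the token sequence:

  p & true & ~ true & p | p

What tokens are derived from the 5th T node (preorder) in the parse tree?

[E [E [T [T [T [T [F p]] & [F true]] & [F ~ [F true]]] & [F p]]] | [T [F p]]]

p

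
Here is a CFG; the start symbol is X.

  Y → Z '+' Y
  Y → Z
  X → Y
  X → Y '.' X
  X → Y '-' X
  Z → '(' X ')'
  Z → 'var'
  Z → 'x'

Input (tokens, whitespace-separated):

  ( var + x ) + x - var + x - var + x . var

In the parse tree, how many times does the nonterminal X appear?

[X [Y [Z ( [X [Y [Z var] + [Y [Z x]]]] )] + [Y [Z x]]] - [X [Y [Z var] + [Y [Z x]]] - [X [Y [Z var] + [Y [Z x]]] . [X [Y [Z var]]]]]]

5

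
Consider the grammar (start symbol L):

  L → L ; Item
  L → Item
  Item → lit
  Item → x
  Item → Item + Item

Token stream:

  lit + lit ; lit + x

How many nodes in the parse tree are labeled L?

[L [L [Item [Item lit] + [Item lit]]] ; [Item [Item lit] + [Item x]]]

2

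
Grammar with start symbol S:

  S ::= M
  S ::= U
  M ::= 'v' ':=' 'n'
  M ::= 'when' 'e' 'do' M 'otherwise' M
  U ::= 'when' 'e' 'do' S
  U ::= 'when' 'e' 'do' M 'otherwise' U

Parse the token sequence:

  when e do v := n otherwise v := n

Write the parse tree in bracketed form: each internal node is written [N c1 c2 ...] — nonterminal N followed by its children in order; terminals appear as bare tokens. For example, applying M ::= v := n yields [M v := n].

[S [M when e do [M v := n] otherwise [M v := n]]]

S
M
when e do M otherwise M
when e do v := n otherwise M
when e do v := n otherwise v := n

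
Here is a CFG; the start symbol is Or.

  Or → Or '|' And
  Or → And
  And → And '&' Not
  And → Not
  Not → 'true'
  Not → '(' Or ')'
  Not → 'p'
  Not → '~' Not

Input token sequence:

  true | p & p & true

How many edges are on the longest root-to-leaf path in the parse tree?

5

[Or [Or [And [Not true]]] | [And [And [And [Not p]] & [Not p]] & [Not true]]]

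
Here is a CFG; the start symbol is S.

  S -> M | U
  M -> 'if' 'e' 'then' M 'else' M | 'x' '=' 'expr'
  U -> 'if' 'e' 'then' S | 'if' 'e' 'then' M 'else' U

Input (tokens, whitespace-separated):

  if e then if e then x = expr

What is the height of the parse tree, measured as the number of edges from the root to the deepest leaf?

6

[S [U if e then [S [U if e then [S [M x = expr]]]]]]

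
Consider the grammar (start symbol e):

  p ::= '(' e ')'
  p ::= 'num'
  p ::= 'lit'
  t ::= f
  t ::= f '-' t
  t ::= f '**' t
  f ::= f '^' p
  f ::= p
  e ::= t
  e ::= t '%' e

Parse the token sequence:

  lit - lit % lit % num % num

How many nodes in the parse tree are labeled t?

[e [t [f [p lit]] - [t [f [p lit]]]] % [e [t [f [p lit]]] % [e [t [f [p num]]] % [e [t [f [p num]]]]]]]

5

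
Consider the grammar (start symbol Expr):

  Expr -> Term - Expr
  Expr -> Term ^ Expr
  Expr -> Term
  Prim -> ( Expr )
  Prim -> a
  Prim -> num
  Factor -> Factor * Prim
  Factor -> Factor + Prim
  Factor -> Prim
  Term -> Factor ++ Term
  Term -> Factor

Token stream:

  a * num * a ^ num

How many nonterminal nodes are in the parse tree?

[Expr [Term [Factor [Factor [Factor [Prim a]] * [Prim num]] * [Prim a]]] ^ [Expr [Term [Factor [Prim num]]]]]

12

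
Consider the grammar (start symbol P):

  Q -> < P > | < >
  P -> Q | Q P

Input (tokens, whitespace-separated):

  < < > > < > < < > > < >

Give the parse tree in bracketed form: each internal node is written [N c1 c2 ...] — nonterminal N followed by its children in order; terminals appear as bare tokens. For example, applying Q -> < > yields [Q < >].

[P [Q < [P [Q < >]] >] [P [Q < >] [P [Q < [P [Q < >]] >] [P [Q < >]]]]]

P
Q P
< P > P
< Q > P
< < > > P
< < > > Q P
< < > > < > P
< < > > < > Q P
< < > > < > < P > P
< < > > < > < Q > P
< < > > < > < < > > P
< < > > < > < < > > Q
< < > > < > < < > > < >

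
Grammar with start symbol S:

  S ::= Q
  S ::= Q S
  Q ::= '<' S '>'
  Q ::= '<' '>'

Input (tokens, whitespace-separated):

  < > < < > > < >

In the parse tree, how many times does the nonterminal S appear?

4

[S [Q < >] [S [Q < [S [Q < >]] >] [S [Q < >]]]]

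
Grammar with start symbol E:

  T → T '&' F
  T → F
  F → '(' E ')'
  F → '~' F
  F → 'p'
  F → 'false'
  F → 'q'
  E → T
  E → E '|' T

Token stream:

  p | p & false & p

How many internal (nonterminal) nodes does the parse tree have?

10

[E [E [T [F p]]] | [T [T [T [F p]] & [F false]] & [F p]]]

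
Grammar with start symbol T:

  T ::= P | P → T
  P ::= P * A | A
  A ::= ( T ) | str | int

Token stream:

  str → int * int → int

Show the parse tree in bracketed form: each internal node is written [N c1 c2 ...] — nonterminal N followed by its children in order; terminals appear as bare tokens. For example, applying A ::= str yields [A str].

[T [P [A str]] → [T [P [P [A int]] * [A int]] → [T [P [A int]]]]]

T
P → T
A → T
str → T
str → P → T
str → P * A → T
str → A * A → T
str → int * A → T
str → int * int → T
str → int * int → P
str → int * int → A
str → int * int → int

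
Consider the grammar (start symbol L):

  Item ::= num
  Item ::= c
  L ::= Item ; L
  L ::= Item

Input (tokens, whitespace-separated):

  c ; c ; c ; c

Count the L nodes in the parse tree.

4

[L [Item c] ; [L [Item c] ; [L [Item c] ; [L [Item c]]]]]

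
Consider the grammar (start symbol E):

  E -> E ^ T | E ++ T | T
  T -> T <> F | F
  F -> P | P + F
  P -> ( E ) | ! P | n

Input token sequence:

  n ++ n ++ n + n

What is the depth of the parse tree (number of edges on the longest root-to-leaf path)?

6

[E [E [E [T [F [P n]]]] ++ [T [F [P n]]]] ++ [T [F [P n] + [F [P n]]]]]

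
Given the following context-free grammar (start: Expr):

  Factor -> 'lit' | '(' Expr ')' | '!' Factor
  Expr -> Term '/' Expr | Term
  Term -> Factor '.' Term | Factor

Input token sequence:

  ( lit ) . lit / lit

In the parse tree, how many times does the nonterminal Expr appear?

3

[Expr [Term [Factor ( [Expr [Term [Factor lit]]] )] . [Term [Factor lit]]] / [Expr [Term [Factor lit]]]]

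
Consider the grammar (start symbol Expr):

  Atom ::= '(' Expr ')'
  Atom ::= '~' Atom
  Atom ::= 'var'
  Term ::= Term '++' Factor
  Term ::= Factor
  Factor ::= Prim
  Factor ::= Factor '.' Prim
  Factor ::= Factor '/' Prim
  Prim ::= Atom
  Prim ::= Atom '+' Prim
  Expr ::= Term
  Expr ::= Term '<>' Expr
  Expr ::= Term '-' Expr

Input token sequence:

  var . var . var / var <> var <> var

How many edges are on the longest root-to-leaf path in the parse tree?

8

[Expr [Term [Factor [Factor [Factor [Factor [Prim [Atom var]]] . [Prim [Atom var]]] . [Prim [Atom var]]] / [Prim [Atom var]]]] <> [Expr [Term [Factor [Prim [Atom var]]]] <> [Expr [Term [Factor [Prim [Atom var]]]]]]]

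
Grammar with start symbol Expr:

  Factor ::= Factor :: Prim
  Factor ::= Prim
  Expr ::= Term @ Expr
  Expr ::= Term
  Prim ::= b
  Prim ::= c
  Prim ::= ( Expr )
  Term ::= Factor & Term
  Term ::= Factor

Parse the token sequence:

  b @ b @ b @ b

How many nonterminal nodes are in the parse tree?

[Expr [Term [Factor [Prim b]]] @ [Expr [Term [Factor [Prim b]]] @ [Expr [Term [Factor [Prim b]]] @ [Expr [Term [Factor [Prim b]]]]]]]

16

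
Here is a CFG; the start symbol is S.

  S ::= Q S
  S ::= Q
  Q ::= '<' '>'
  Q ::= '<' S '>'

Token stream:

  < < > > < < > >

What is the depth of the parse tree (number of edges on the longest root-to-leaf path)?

[S [Q < [S [Q < >]] >] [S [Q < [S [Q < >]] >]]]

5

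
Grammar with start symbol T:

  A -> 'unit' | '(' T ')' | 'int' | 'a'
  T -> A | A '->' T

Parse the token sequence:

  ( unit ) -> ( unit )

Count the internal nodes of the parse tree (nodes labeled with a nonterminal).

[T [A ( [T [A unit]] )] -> [T [A ( [T [A unit]] )]]]

8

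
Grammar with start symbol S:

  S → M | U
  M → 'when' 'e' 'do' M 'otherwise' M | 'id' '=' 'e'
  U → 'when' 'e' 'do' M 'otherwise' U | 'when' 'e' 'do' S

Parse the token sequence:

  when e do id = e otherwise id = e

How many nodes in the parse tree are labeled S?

[S [M when e do [M id = e] otherwise [M id = e]]]

1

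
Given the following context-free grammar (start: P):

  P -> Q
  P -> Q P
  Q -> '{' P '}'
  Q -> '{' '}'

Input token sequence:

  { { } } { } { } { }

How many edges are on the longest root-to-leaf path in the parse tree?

[P [Q { [P [Q { }]] }] [P [Q { }] [P [Q { }] [P [Q { }]]]]]

5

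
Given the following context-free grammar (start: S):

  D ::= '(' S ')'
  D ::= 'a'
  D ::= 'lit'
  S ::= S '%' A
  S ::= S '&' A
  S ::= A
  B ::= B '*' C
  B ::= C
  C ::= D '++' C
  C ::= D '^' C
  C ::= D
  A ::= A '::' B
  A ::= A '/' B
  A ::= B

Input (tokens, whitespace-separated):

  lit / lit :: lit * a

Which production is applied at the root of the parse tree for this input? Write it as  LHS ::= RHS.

S ::= A

[S [A [A [A [B [C [D lit]]]] / [B [C [D lit]]]] :: [B [B [C [D lit]]] * [C [D a]]]]]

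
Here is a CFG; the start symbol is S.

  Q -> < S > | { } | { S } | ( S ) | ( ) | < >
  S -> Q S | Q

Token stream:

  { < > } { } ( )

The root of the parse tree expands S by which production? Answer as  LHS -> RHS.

[S [Q { [S [Q < >]] }] [S [Q { }] [S [Q ( )]]]]

S -> Q S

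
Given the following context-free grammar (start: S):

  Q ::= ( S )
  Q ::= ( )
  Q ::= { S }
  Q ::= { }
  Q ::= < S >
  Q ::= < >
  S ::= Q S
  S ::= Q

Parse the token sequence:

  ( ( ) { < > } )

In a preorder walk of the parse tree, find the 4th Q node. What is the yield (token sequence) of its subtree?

< >

[S [Q ( [S [Q ( )] [S [Q { [S [Q < >]] }]]] )]]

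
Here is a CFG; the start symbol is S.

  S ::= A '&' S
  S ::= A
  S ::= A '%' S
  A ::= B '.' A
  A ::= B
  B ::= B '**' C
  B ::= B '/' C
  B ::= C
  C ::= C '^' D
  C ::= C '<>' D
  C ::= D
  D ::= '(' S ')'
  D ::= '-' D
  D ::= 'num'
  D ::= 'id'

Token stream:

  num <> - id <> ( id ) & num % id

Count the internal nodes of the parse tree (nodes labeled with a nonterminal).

25

[S [A [B [C [C [C [D num]] <> [D - [D id]]] <> [D ( [S [A [B [C [D id]]]]] )]]]] & [S [A [B [C [D num]]]] % [S [A [B [C [D id]]]]]]]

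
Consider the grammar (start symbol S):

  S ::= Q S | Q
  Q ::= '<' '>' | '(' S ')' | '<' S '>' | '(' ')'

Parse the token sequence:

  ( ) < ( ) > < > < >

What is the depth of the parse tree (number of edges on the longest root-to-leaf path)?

[S [Q ( )] [S [Q < [S [Q ( )]] >] [S [Q < >] [S [Q < >]]]]]

5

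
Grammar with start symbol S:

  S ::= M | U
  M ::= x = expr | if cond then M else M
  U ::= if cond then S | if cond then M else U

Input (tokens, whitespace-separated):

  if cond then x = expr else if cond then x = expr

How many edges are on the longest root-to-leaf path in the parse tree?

5

[S [U if cond then [M x = expr] else [U if cond then [S [M x = expr]]]]]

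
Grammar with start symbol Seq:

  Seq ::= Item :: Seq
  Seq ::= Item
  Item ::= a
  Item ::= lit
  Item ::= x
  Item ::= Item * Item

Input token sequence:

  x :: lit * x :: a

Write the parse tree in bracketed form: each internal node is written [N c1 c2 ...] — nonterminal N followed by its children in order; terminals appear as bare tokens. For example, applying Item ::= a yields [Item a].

[Seq [Item x] :: [Seq [Item [Item lit] * [Item x]] :: [Seq [Item a]]]]

Seq
Item :: Seq
x :: Seq
x :: Item :: Seq
x :: Item * Item :: Seq
x :: lit * Item :: Seq
x :: lit * x :: Seq
x :: lit * x :: Item
x :: lit * x :: a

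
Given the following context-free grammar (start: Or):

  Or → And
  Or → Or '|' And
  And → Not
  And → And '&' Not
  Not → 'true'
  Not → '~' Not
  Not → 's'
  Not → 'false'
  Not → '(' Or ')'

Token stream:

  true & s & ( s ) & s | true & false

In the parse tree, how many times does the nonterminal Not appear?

7

[Or [Or [And [And [And [And [Not true]] & [Not s]] & [Not ( [Or [And [Not s]]] )]] & [Not s]]] | [And [And [Not true]] & [Not false]]]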